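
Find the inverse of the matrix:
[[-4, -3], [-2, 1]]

For [[a,b],[c,d]], inverse = (1/det)·[[d,-b],[-c,a]]
det = (-4)(1) - (-3)(-2) = -4 - 6 = -10
Inverse = (1/-10)·[[1, 3], [2, -4]]
= [[-1/10, -3/10], [-1/5, 2/5]]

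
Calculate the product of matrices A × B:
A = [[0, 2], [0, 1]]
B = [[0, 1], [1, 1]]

Matrix multiplication:
C[0][0] = 0×0 + 2×1 = 2
C[0][1] = 0×1 + 2×1 = 2
C[1][0] = 0×0 + 1×1 = 1
C[1][1] = 0×1 + 1×1 = 1
Result: [[2, 2], [1, 1]]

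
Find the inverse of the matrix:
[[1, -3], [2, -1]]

For [[a,b],[c,d]], inverse = (1/det)·[[d,-b],[-c,a]]
det = (1)(-1) - (-3)(2) = -1 - -6 = 5
Inverse = (1/5)·[[-1, 3], [-2, 1]]
= [[-1/5, 3/5], [-2/5, 1/5]]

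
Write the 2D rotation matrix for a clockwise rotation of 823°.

Rotation matrix formula: [[cos θ, -sin θ], [sin θ, cos θ]]
A clockwise rotation by 823° is equivalent to a counterclockwise rotation by -823°.
For θ = -823°:
cos(-823°) = -0.2250
sin(-823°) = -0.9744
Result: [[-0.2250, 0.9744], [-0.9744, -0.2250]]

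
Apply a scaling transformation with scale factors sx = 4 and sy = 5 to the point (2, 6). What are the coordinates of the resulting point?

Scaling matrix:
[[4, 0], [0, 5]]
Result: (2 × 4, 6 × 5) = (8, 30)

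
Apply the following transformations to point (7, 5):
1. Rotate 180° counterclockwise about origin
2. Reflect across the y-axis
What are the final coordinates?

Step 1: Rotate 180° → (-7, -5)
Step 2: Reflect across y-axis → (7, -5)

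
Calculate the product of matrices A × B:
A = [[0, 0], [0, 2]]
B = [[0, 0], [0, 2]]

Matrix multiplication:
C[0][0] = 0×0 + 0×0 = 0
C[0][1] = 0×0 + 0×2 = 0
C[1][0] = 0×0 + 2×0 = 0
C[1][1] = 0×0 + 2×2 = 4
Result: [[0, 0], [0, 4]]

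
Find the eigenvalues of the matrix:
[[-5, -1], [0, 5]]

Characteristic equation: det(A - λI) = 0
λ² - (trace)λ + (det) = 0
trace = -5 + 5 = 0, det = (-5)(5) - (-1)(0) = -25
λ² - (0)λ + (-25) = 0
λ = (0 ± √((0)² - 4·(-25))) / 2 = (0 ± √100) / 2
Solving: λ = -5, 5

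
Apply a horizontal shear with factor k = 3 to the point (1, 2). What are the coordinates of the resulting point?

Shear matrix for horizontal shear with factor k = 3:
[[1, 3], [0, 1]]
Result: (1, 2) → (7, 2)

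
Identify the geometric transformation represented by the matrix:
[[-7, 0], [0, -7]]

This matrix represents: uniform scaling by factor -7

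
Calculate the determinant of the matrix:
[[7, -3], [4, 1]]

For a 2×2 matrix [[a, b], [c, d]], det = ad - bc
det = (7)(1) - (-3)(4) = 7 - -12 = 19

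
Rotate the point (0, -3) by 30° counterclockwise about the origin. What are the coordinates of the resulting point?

Rotation matrix for 30°: [[cos 30°, -sin 30°], [sin 30°, cos 30°]] ≈ [[0.866025, -0.500000], [0.500000, 0.866025]]
[[0.866025, -0.500000], [0.500000, 0.866025]] × [0, -3]ᵀ ≈ [1.5000, -2.5981]ᵀ
Result: (1.5000, -2.5981)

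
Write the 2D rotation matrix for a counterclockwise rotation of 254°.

Rotation matrix formula: [[cos θ, -sin θ], [sin θ, cos θ]]
For θ = 254°:
cos(254°) = -0.2756
sin(254°) = -0.9613
Result: [[-0.2756, 0.9613], [-0.9613, -0.2756]]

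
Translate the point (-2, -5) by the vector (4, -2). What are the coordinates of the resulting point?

Translation by (4, -2) (homogeneous matrix [[1, 0, 4], [0, 1, -2], [0, 0, 1]]):
x' = -2 + 4 = 2
y' = -5 + -2 = -7
Result: (2, -7)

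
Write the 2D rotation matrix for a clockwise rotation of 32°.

Rotation matrix formula: [[cos θ, -sin θ], [sin θ, cos θ]]
A clockwise rotation by 32° is equivalent to a counterclockwise rotation by -32°.
For θ = -32°:
cos(-32°) = 0.8480
sin(-32°) = -0.5299
Result: [[0.8480, 0.5299], [-0.5299, 0.8480]]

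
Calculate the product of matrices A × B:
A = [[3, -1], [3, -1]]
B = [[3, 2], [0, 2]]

Matrix multiplication:
C[0][0] = 3×3 + -1×0 = 9
C[0][1] = 3×2 + -1×2 = 4
C[1][0] = 3×3 + -1×0 = 9
C[1][1] = 3×2 + -1×2 = 4
Result: [[9, 4], [9, 4]]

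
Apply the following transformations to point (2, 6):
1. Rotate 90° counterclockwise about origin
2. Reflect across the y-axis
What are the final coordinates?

Step 1: Rotate 90° → (-6, 2)
Step 2: Reflect across y-axis → (6, 2)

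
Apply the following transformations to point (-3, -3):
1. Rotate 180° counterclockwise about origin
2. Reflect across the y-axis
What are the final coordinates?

Step 1: Rotate 180° → (3, 3)
Step 2: Reflect across y-axis → (-3, 3)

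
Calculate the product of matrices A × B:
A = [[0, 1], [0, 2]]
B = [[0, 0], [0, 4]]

Matrix multiplication:
C[0][0] = 0×0 + 1×0 = 0
C[0][1] = 0×0 + 1×4 = 4
C[1][0] = 0×0 + 2×0 = 0
C[1][1] = 0×0 + 2×4 = 8
Result: [[0, 4], [0, 8]]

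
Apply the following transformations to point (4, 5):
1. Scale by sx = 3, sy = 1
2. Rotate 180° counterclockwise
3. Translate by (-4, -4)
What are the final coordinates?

Step 1: Scale → (12, 5)
Step 2: Rotate 180° → (-12, -5)
Step 3: Translate → (-16, -9)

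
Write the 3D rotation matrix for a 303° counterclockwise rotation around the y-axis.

Rotation matrix for counterclockwise 303° around y-axis:
cos(303°) = 0.5446, sin(303°) = -0.8387
Result: [[0.5446, 0, -0.8387], [0, 1, 0], [0.8387, 0, 0.5446]]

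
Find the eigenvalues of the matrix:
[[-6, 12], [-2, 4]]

Characteristic equation: det(A - λI) = 0
λ² - (trace)λ + (det) = 0
trace = -6 + 4 = -2, det = (-6)(4) - (12)(-2) = 0
λ² - (-2)λ + (0) = 0
λ = (-2 ± √((-2)² - 4·(0))) / 2 = (-2 ± √4) / 2
Solving: λ = -2, 0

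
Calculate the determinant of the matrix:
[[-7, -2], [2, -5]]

For a 2×2 matrix [[a, b], [c, d]], det = ad - bc
det = (-7)(-5) - (-2)(2) = 35 - -4 = 39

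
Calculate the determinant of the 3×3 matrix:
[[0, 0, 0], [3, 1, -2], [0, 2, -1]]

Expansion along first row:
det = 0·det([[1,-2],[2,-1]]) - 0·det([[3,-2],[0,-1]]) + 0·det([[3,1],[0,2]])
    = 0·(1·-1 - -2·2) - 0·(3·-1 - -2·0) + 0·(3·2 - 1·0)
    = 0·3 - 0·-3 + 0·6
    = 0 + 0 + 0 = 0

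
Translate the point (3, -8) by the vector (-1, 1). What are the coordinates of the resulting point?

Translation by (-1, 1) (homogeneous matrix [[1, 0, -1], [0, 1, 1], [0, 0, 1]]):
x' = 3 + -1 = 2
y' = -8 + 1 = -7
Result: (2, -7)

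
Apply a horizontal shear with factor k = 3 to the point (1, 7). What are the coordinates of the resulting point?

Shear matrix for horizontal shear with factor k = 3:
[[1, 3], [0, 1]]
Result: (1, 7) → (22, 7)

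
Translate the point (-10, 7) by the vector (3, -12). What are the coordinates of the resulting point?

Translation by (3, -12) (homogeneous matrix [[1, 0, 3], [0, 1, -12], [0, 0, 1]]):
x' = -10 + 3 = -7
y' = 7 + -12 = -5
Result: (-7, -5)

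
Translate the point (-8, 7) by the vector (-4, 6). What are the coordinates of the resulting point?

Translation by (-4, 6) (homogeneous matrix [[1, 0, -4], [0, 1, 6], [0, 0, 1]]):
x' = -8 + -4 = -12
y' = 7 + 6 = 13
Result: (-12, 13)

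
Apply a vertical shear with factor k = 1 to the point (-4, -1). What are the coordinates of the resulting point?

Shear matrix for vertical shear with factor k = 1:
[[1, 0], [1, 1]]
Result: (-4, -1) → (-4, -5)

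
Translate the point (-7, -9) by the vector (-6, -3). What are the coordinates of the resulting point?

Translation by (-6, -3) (homogeneous matrix [[1, 0, -6], [0, 1, -3], [0, 0, 1]]):
x' = -7 + -6 = -13
y' = -9 + -3 = -12
Result: (-13, -12)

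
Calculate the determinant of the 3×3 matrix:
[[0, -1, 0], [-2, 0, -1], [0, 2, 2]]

Expansion along first row:
det = 0·det([[0,-1],[2,2]]) - -1·det([[-2,-1],[0,2]]) + 0·det([[-2,0],[0,2]])
    = 0·(0·2 - -1·2) - -1·(-2·2 - -1·0) + 0·(-2·2 - 0·0)
    = 0·2 - -1·-4 + 0·-4
    = 0 + -4 + 0 = -4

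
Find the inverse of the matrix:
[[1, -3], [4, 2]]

For [[a,b],[c,d]], inverse = (1/det)·[[d,-b],[-c,a]]
det = (1)(2) - (-3)(4) = 2 - -12 = 14
Inverse = (1/14)·[[2, 3], [-4, 1]]
= [[1/7, 3/14], [-2/7, 1/14]]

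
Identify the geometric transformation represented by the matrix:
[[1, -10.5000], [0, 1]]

This matrix represents: horizontal shear with factor -10.5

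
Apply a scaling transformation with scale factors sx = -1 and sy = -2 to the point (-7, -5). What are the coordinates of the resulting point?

Scaling matrix:
[[-1, 0], [0, -2]]
Result: (-7 × -1, -5 × -2) = (7, 10)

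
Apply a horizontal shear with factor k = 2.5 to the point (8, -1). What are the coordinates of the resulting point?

Shear matrix for horizontal shear with factor k = 2.5:
[[1, 2.50], [0, 1]]
Result: (8, -1) → (5.5, -1)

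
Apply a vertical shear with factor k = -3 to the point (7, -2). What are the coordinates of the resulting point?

Shear matrix for vertical shear with factor k = -3:
[[1, 0], [-3, 1]]
Result: (7, -2) → (7, -23)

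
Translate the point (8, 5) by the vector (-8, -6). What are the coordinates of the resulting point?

Translation by (-8, -6) (homogeneous matrix [[1, 0, -8], [0, 1, -6], [0, 0, 1]]):
x' = 8 + -8 = 0
y' = 5 + -6 = -1
Result: (0, -1)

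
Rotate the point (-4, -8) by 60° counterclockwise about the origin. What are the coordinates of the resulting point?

Rotation matrix for 60°: [[cos 60°, -sin 60°], [sin 60°, cos 60°]] ≈ [[0.500000, -0.866025], [0.866025, 0.500000]]
[[0.500000, -0.866025], [0.866025, 0.500000]] × [-4, -8]ᵀ ≈ [4.9282, -7.4641]ᵀ
Result: (4.9282, -7.4641)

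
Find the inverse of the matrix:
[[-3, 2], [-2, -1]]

For [[a,b],[c,d]], inverse = (1/det)·[[d,-b],[-c,a]]
det = (-3)(-1) - (2)(-2) = 3 - -4 = 7
Inverse = (1/7)·[[-1, -2], [2, -3]]
= [[-1/7, -2/7], [2/7, -3/7]]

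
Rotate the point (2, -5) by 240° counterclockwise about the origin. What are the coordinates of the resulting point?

Rotation matrix for 240°: [[cos 240°, -sin 240°], [sin 240°, cos 240°]] ≈ [[-0.500000, 0.866025], [-0.866025, -0.500000]]
[[-0.500000, 0.866025], [-0.866025, -0.500000]] × [2, -5]ᵀ ≈ [-5.3301, 0.7679]ᵀ
Result: (-5.3301, 0.7679)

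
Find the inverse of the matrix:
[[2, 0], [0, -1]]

For [[a,b],[c,d]], inverse = (1/det)·[[d,-b],[-c,a]]
det = (2)(-1) - (0)(0) = -2 - 0 = -2
Inverse = (1/-2)·[[-1, 0], [0, 2]]
= [[1/2, 0], [0, -1]]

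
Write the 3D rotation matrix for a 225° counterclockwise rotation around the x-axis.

Rotation matrix for counterclockwise 225° around x-axis:
cos(225°) = -√2/2, sin(225°) = -√2/2
Result: [[1, 0, 0], [0, -√2/2, √2/2], [0, -√2/2, -√2/2]]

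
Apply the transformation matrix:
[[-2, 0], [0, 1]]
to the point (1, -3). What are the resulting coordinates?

Matrix multiplication:
[[-2, 0], [0, 1]] × [1, -3]ᵀ
= [(-2)(1) + (0)(-3), (0)(1) + (1)(-3)]ᵀ
= [-2, -3]ᵀ
Result: (-2, -3)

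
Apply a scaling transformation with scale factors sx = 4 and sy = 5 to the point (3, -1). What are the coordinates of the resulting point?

Scaling matrix:
[[4, 0], [0, 5]]
Result: (3 × 4, -1 × 5) = (12, -5)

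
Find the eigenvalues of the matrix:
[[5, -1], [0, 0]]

Characteristic equation: det(A - λI) = 0
λ² - (trace)λ + (det) = 0
trace = 5 + 0 = 5, det = (5)(0) - (-1)(0) = 0
λ² - (5)λ + (0) = 0
λ = (5 ± √((5)² - 4·(0))) / 2 = (5 ± √25) / 2
Solving: λ = 0, 5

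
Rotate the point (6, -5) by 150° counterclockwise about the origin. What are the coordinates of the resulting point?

Rotation matrix for 150°: [[cos 150°, -sin 150°], [sin 150°, cos 150°]] ≈ [[-0.866025, -0.500000], [0.500000, -0.866025]]
[[-0.866025, -0.500000], [0.500000, -0.866025]] × [6, -5]ᵀ ≈ [-2.6962, 7.3301]ᵀ
Result: (-2.6962, 7.3301)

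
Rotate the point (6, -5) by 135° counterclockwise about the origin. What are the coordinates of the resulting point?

Rotation matrix for 135°: [[cos 135°, -sin 135°], [sin 135°, cos 135°]] ≈ [[-0.707107, -0.707107], [0.707107, -0.707107]]
[[-0.707107, -0.707107], [0.707107, -0.707107]] × [6, -5]ᵀ ≈ [-0.7071, 7.7782]ᵀ
Result: (-0.7071, 7.7782)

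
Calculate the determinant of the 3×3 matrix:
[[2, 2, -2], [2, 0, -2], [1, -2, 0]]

Expansion along first row:
det = 2·det([[0,-2],[-2,0]]) - 2·det([[2,-2],[1,0]]) + -2·det([[2,0],[1,-2]])
    = 2·(0·0 - -2·-2) - 2·(2·0 - -2·1) + -2·(2·-2 - 0·1)
    = 2·-4 - 2·2 + -2·-4
    = -8 + -4 + 8 = -4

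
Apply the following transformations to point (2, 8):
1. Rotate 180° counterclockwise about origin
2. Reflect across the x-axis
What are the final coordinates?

Step 1: Rotate 180° → (-2, -8)
Step 2: Reflect across x-axis → (-2, 8)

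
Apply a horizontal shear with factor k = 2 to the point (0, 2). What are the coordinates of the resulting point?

Shear matrix for horizontal shear with factor k = 2:
[[1, 2], [0, 1]]
Result: (0, 2) → (4, 2)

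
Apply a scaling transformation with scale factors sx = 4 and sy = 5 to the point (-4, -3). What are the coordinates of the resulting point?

Scaling matrix:
[[4, 0], [0, 5]]
Result: (-4 × 4, -3 × 5) = (-16, -15)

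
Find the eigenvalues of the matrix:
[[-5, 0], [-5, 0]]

Characteristic equation: det(A - λI) = 0
λ² - (trace)λ + (det) = 0
trace = -5 + 0 = -5, det = (-5)(0) - (0)(-5) = 0
λ² - (-5)λ + (0) = 0
λ = (-5 ± √((-5)² - 4·(0))) / 2 = (-5 ± √25) / 2
Solving: λ = -5, 0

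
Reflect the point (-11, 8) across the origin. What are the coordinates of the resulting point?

Reflection across origin: (-11, 8) → (11, -8)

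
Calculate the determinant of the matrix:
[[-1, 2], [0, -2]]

For a 2×2 matrix [[a, b], [c, d]], det = ad - bc
det = (-1)(-2) - (2)(0) = 2 - 0 = 2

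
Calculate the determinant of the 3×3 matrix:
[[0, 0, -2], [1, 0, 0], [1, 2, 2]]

Expansion along first row:
det = 0·det([[0,0],[2,2]]) - 0·det([[1,0],[1,2]]) + -2·det([[1,0],[1,2]])
    = 0·(0·2 - 0·2) - 0·(1·2 - 0·1) + -2·(1·2 - 0·1)
    = 0·0 - 0·2 + -2·2
    = 0 + 0 + -4 = -4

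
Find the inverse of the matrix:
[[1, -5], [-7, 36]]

For [[a,b],[c,d]], inverse = (1/det)·[[d,-b],[-c,a]]
det = (1)(36) - (-5)(-7) = 36 - 35 = 1
Inverse = [[36, 5], [7, 1]]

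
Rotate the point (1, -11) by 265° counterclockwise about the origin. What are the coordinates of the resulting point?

Rotation matrix for 265°: [[cos 265°, -sin 265°], [sin 265°, cos 265°]] ≈ [[-0.087156, 0.996195], [-0.996195, -0.087156]]
[[-0.087156, 0.996195], [-0.996195, -0.087156]] × [1, -11]ᵀ ≈ [-11.0453, -0.0375]ᵀ
Result: (-11.0453, -0.0375)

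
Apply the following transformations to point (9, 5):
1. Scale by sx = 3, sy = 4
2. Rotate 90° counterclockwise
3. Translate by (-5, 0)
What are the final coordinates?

Step 1: Scale → (27, 20)
Step 2: Rotate 90° → (-20, 27)
Step 3: Translate → (-25, 27)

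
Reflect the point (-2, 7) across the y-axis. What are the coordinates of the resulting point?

Reflection across y-axis: (-2, 7) → (2, 7)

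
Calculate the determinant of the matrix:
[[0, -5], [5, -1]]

For a 2×2 matrix [[a, b], [c, d]], det = ad - bc
det = (0)(-1) - (-5)(5) = 0 - -25 = 25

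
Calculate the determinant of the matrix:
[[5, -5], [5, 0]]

For a 2×2 matrix [[a, b], [c, d]], det = ad - bc
det = (5)(0) - (-5)(5) = 0 - -25 = 25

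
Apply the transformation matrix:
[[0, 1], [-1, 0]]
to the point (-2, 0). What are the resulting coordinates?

Matrix multiplication:
[[0, 1], [-1, 0]] × [-2, 0]ᵀ
= [(0)(-2) + (1)(0), (-1)(-2) + (0)(0)]ᵀ
= [0, 2]ᵀ
Result: (0, 2)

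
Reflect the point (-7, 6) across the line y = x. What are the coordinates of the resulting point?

Reflection across line y = x: (-7, 6) → (6, -7)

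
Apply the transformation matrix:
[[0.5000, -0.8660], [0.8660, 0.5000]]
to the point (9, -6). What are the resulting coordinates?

Matrix multiplication:
[[0.5000, -0.8660], [0.8660, 0.5000]] × [9, -6]ᵀ
= [(0.5000)(9) + (-0.8660)(-6), (0.8660)(9) + (0.5000)(-6)]ᵀ
= [9.6960, 4.7940]ᵀ
Result: (9.6960, 4.7940)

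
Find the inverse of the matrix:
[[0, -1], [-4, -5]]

For [[a,b],[c,d]], inverse = (1/det)·[[d,-b],[-c,a]]
det = (0)(-5) - (-1)(-4) = 0 - 4 = -4
Inverse = (1/-4)·[[-5, 1], [4, 0]]
= [[5/4, -1/4], [-1, 0]]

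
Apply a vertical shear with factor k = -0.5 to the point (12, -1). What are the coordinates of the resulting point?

Shear matrix for vertical shear with factor k = -0.5:
[[1, 0], [-0.50, 1]]
Result: (12, -1) → (12, -7)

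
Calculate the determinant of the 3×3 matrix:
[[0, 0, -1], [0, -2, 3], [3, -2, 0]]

Expansion along first row:
det = 0·det([[-2,3],[-2,0]]) - 0·det([[0,3],[3,0]]) + -1·det([[0,-2],[3,-2]])
    = 0·(-2·0 - 3·-2) - 0·(0·0 - 3·3) + -1·(0·-2 - -2·3)
    = 0·6 - 0·-9 + -1·6
    = 0 + 0 + -6 = -6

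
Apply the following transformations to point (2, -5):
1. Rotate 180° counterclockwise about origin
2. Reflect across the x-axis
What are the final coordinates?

Step 1: Rotate 180° → (-2, 5)
Step 2: Reflect across x-axis → (-2, -5)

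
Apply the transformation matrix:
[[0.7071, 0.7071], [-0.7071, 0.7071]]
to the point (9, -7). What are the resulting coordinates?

Matrix multiplication:
[[0.7071, 0.7071], [-0.7071, 0.7071]] × [9, -7]ᵀ
= [(0.7071)(9) + (0.7071)(-7), (-0.7071)(9) + (0.7071)(-7)]ᵀ
= [1.4142, -11.3136]ᵀ
Result: (1.4142, -11.3136)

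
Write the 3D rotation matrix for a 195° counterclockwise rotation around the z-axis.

Rotation matrix for counterclockwise 195° around z-axis:
cos(195°) = -0.9659, sin(195°) = -0.2588
Result: [[-0.9659, 0.2588, 0], [-0.2588, -0.9659, 0], [0, 0, 1]]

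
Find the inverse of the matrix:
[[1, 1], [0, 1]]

For [[a,b],[c,d]], inverse = (1/det)·[[d,-b],[-c,a]]
det = (1)(1) - (1)(0) = 1 - 0 = 1
Inverse = [[1, -1], [0, 1]]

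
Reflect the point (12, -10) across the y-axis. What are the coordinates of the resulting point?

Reflection across y-axis: (12, -10) → (-12, -10)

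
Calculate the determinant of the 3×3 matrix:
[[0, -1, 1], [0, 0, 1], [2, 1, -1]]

Expansion along first row:
det = 0·det([[0,1],[1,-1]]) - -1·det([[0,1],[2,-1]]) + 1·det([[0,0],[2,1]])
    = 0·(0·-1 - 1·1) - -1·(0·-1 - 1·2) + 1·(0·1 - 0·2)
    = 0·-1 - -1·-2 + 1·0
    = 0 + -2 + 0 = -2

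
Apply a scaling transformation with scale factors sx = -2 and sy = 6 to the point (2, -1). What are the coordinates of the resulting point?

Scaling matrix:
[[-2, 0], [0, 6]]
Result: (2 × -2, -1 × 6) = (-4, -6)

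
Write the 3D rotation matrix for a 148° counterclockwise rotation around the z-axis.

Rotation matrix for counterclockwise 148° around z-axis:
cos(148°) = -0.8480, sin(148°) = 0.5299
Result: [[-0.8480, -0.5299, 0], [0.5299, -0.8480, 0], [0, 0, 1]]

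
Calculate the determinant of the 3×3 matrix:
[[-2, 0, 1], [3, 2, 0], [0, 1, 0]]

Expansion along first row:
det = -2·det([[2,0],[1,0]]) - 0·det([[3,0],[0,0]]) + 1·det([[3,2],[0,1]])
    = -2·(2·0 - 0·1) - 0·(3·0 - 0·0) + 1·(3·1 - 2·0)
    = -2·0 - 0·0 + 1·3
    = 0 + 0 + 3 = 3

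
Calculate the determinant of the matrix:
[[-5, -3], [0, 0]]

For a 2×2 matrix [[a, b], [c, d]], det = ad - bc
det = (-5)(0) - (-3)(0) = 0 - 0 = 0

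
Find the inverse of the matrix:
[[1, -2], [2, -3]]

For [[a,b],[c,d]], inverse = (1/det)·[[d,-b],[-c,a]]
det = (1)(-3) - (-2)(2) = -3 - -4 = 1
Inverse = [[-3, 2], [-2, 1]]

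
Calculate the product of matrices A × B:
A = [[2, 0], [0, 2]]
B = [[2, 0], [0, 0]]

Matrix multiplication:
C[0][0] = 2×2 + 0×0 = 4
C[0][1] = 2×0 + 0×0 = 0
C[1][0] = 0×2 + 2×0 = 0
C[1][1] = 0×0 + 2×0 = 0
Result: [[4, 0], [0, 0]]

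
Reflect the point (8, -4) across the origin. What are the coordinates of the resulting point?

Reflection across origin: (8, -4) → (-8, 4)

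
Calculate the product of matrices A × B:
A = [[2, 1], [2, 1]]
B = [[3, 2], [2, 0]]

Matrix multiplication:
C[0][0] = 2×3 + 1×2 = 8
C[0][1] = 2×2 + 1×0 = 4
C[1][0] = 2×3 + 1×2 = 8
C[1][1] = 2×2 + 1×0 = 4
Result: [[8, 4], [8, 4]]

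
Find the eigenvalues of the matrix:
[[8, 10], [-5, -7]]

Characteristic equation: det(A - λI) = 0
λ² - (trace)λ + (det) = 0
trace = 8 + -7 = 1, det = (8)(-7) - (10)(-5) = -6
λ² - (1)λ + (-6) = 0
λ = (1 ± √((1)² - 4·(-6))) / 2 = (1 ± √25) / 2
Solving: λ = -2, 3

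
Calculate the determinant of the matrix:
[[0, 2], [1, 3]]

For a 2×2 matrix [[a, b], [c, d]], det = ad - bc
det = (0)(3) - (2)(1) = 0 - 2 = -2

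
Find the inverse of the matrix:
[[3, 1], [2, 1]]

For [[a,b],[c,d]], inverse = (1/det)·[[d,-b],[-c,a]]
det = (3)(1) - (1)(2) = 3 - 2 = 1
Inverse = [[1, -1], [-2, 3]]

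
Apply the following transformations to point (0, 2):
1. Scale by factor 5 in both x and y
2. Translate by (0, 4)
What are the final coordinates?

Step 1: Scale (0, 2) by 5 → (0, 10)
Step 2: Translate by (0, 4) → (0, 14)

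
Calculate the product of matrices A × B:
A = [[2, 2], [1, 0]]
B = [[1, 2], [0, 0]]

Matrix multiplication:
C[0][0] = 2×1 + 2×0 = 2
C[0][1] = 2×2 + 2×0 = 4
C[1][0] = 1×1 + 0×0 = 1
C[1][1] = 1×2 + 0×0 = 2
Result: [[2, 4], [1, 2]]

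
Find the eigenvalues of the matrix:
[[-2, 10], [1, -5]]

Characteristic equation: det(A - λI) = 0
λ² - (trace)λ + (det) = 0
trace = -2 + -5 = -7, det = (-2)(-5) - (10)(1) = 0
λ² - (-7)λ + (0) = 0
λ = (-7 ± √((-7)² - 4·(0))) / 2 = (-7 ± √49) / 2
Solving: λ = -7, 0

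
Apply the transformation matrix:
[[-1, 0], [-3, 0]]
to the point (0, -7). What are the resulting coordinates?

Matrix multiplication:
[[-1, 0], [-3, 0]] × [0, -7]ᵀ
= [(-1)(0) + (0)(-7), (-3)(0) + (0)(-7)]ᵀ
= [0, 0]ᵀ
Result: (0, 0)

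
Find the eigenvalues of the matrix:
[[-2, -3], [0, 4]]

Characteristic equation: det(A - λI) = 0
λ² - (trace)λ + (det) = 0
trace = -2 + 4 = 2, det = (-2)(4) - (-3)(0) = -8
λ² - (2)λ + (-8) = 0
λ = (2 ± √((2)² - 4·(-8))) / 2 = (2 ± √36) / 2
Solving: λ = -2, 4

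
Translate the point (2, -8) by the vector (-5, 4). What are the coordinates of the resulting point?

Translation by (-5, 4) (homogeneous matrix [[1, 0, -5], [0, 1, 4], [0, 0, 1]]):
x' = 2 + -5 = -3
y' = -8 + 4 = -4
Result: (-3, -4)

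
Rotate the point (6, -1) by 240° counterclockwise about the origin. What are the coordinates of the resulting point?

Rotation matrix for 240°: [[cos 240°, -sin 240°], [sin 240°, cos 240°]] ≈ [[-0.500000, 0.866025], [-0.866025, -0.500000]]
[[-0.500000, 0.866025], [-0.866025, -0.500000]] × [6, -1]ᵀ ≈ [-3.8660, -4.6962]ᵀ
Result: (-3.8660, -4.6962)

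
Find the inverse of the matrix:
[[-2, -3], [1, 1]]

For [[a,b],[c,d]], inverse = (1/det)·[[d,-b],[-c,a]]
det = (-2)(1) - (-3)(1) = -2 - -3 = 1
Inverse = [[1, 3], [-1, -2]]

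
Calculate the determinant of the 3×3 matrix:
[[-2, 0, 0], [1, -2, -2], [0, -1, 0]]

Expansion along first row:
det = -2·det([[-2,-2],[-1,0]]) - 0·det([[1,-2],[0,0]]) + 0·det([[1,-2],[0,-1]])
    = -2·(-2·0 - -2·-1) - 0·(1·0 - -2·0) + 0·(1·-1 - -2·0)
    = -2·-2 - 0·0 + 0·-1
    = 4 + 0 + 0 = 4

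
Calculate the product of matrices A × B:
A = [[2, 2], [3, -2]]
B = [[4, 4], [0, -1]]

Matrix multiplication:
C[0][0] = 2×4 + 2×0 = 8
C[0][1] = 2×4 + 2×-1 = 6
C[1][0] = 3×4 + -2×0 = 12
C[1][1] = 3×4 + -2×-1 = 14
Result: [[8, 6], [12, 14]]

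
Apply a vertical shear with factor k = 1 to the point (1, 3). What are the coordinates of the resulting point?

Shear matrix for vertical shear with factor k = 1:
[[1, 0], [1, 1]]
Result: (1, 3) → (1, 4)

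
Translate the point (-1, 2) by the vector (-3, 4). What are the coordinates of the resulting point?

Translation by (-3, 4) (homogeneous matrix [[1, 0, -3], [0, 1, 4], [0, 0, 1]]):
x' = -1 + -3 = -4
y' = 2 + 4 = 6
Result: (-4, 6)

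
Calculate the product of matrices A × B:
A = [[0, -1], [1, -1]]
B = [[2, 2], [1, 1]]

Matrix multiplication:
C[0][0] = 0×2 + -1×1 = -1
C[0][1] = 0×2 + -1×1 = -1
C[1][0] = 1×2 + -1×1 = 1
C[1][1] = 1×2 + -1×1 = 1
Result: [[-1, -1], [1, 1]]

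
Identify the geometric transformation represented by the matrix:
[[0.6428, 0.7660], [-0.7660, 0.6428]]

This matrix represents: rotation by 310° counterclockwise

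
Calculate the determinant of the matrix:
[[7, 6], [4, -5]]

For a 2×2 matrix [[a, b], [c, d]], det = ad - bc
det = (7)(-5) - (6)(4) = -35 - 24 = -59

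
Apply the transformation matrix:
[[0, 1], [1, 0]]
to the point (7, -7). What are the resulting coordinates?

Matrix multiplication:
[[0, 1], [1, 0]] × [7, -7]ᵀ
= [(0)(7) + (1)(-7), (1)(7) + (0)(-7)]ᵀ
= [-7, 7]ᵀ
Result: (-7, 7)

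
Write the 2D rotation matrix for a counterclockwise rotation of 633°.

Rotation matrix formula: [[cos θ, -sin θ], [sin θ, cos θ]]
For θ = 633°:
cos(633°) = 0.0523
sin(633°) = -0.9986
Result: [[0.0523, 0.9986], [-0.9986, 0.0523]]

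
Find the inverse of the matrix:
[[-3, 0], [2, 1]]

For [[a,b],[c,d]], inverse = (1/det)·[[d,-b],[-c,a]]
det = (-3)(1) - (0)(2) = -3 - 0 = -3
Inverse = (1/-3)·[[1, 0], [-2, -3]]
= [[-1/3, 0], [2/3, 1]]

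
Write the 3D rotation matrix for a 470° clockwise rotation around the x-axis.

Rotation matrix for clockwise 470° around x-axis:
A clockwise rotation by 470° is a counterclockwise rotation by -470°.
cos(-470°) = -0.3420, sin(-470°) = -0.9397
Result: [[1, 0, 0], [0, -0.3420, 0.9397], [0, -0.9397, -0.3420]]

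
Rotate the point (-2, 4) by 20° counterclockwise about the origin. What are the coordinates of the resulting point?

Rotation matrix for 20°: [[cos 20°, -sin 20°], [sin 20°, cos 20°]] ≈ [[0.939693, -0.342020], [0.342020, 0.939693]]
[[0.939693, -0.342020], [0.342020, 0.939693]] × [-2, 4]ᵀ ≈ [-3.2475, 3.0747]ᵀ
Result: (-3.2475, 3.0747)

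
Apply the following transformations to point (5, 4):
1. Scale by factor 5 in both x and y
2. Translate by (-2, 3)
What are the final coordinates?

Step 1: Scale (5, 4) by 5 → (25, 20)
Step 2: Translate by (-2, 3) → (23, 23)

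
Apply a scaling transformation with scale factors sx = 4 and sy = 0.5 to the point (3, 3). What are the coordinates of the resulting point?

Scaling matrix:
[[4, 0], [0, 0.50]]
Result: (3 × 4, 3 × 0.5) = (12, 1.5)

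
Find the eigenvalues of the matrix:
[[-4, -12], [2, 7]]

Characteristic equation: det(A - λI) = 0
λ² - (trace)λ + (det) = 0
trace = -4 + 7 = 3, det = (-4)(7) - (-12)(2) = -4
λ² - (3)λ + (-4) = 0
λ = (3 ± √((3)² - 4·(-4))) / 2 = (3 ± √25) / 2
Solving: λ = -1, 4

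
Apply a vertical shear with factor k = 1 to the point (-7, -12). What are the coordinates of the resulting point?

Shear matrix for vertical shear with factor k = 1:
[[1, 0], [1, 1]]
Result: (-7, -12) → (-7, -19)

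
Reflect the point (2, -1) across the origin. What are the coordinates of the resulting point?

Reflection across origin: (2, -1) → (-2, 1)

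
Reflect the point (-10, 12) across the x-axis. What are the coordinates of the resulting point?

Reflection across x-axis: (-10, 12) → (-10, -12)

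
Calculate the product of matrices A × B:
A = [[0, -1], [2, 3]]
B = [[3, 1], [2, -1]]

Matrix multiplication:
C[0][0] = 0×3 + -1×2 = -2
C[0][1] = 0×1 + -1×-1 = 1
C[1][0] = 2×3 + 3×2 = 12
C[1][1] = 2×1 + 3×-1 = -1
Result: [[-2, 1], [12, -1]]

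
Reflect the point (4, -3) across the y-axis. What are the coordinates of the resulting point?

Reflection across y-axis: (4, -3) → (-4, -3)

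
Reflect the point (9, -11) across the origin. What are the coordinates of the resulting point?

Reflection across origin: (9, -11) → (-9, 11)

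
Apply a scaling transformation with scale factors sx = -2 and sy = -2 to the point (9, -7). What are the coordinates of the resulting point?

Scaling matrix:
[[-2, 0], [0, -2]]
Result: (9 × -2, -7 × -2) = (-18, 14)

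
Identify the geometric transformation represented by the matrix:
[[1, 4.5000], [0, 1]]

This matrix represents: horizontal shear with factor 4.5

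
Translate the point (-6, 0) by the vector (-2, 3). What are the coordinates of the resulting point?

Translation by (-2, 3) (homogeneous matrix [[1, 0, -2], [0, 1, 3], [0, 0, 1]]):
x' = -6 + -2 = -8
y' = 0 + 3 = 3
Result: (-8, 3)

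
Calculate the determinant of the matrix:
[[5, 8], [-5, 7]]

For a 2×2 matrix [[a, b], [c, d]], det = ad - bc
det = (5)(7) - (8)(-5) = 35 - -40 = 75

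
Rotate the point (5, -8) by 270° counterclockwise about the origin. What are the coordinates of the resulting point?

Rotation matrix for 270°: [[cos 270°, -sin 270°], [sin 270°, cos 270°]] = [[0, 1], [-1, 0]]
[[0, 1], [-1, 0]] × [5, -8]ᵀ = [-8, -5]ᵀ
Result: (-8, -5)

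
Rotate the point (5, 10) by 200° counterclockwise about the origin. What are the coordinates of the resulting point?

Rotation matrix for 200°: [[cos 200°, -sin 200°], [sin 200°, cos 200°]] ≈ [[-0.939693, 0.342020], [-0.342020, -0.939693]]
[[-0.939693, 0.342020], [-0.342020, -0.939693]] × [5, 10]ᵀ ≈ [-1.2783, -11.1070]ᵀ
Result: (-1.2783, -11.1070)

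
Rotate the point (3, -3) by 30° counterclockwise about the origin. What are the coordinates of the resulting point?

Rotation matrix for 30°: [[cos 30°, -sin 30°], [sin 30°, cos 30°]] ≈ [[0.866025, -0.500000], [0.500000, 0.866025]]
[[0.866025, -0.500000], [0.500000, 0.866025]] × [3, -3]ᵀ ≈ [4.0981, -1.0981]ᵀ
Result: (4.0981, -1.0981)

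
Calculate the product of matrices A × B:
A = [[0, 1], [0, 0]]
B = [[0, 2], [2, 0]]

Matrix multiplication:
C[0][0] = 0×0 + 1×2 = 2
C[0][1] = 0×2 + 1×0 = 0
C[1][0] = 0×0 + 0×2 = 0
C[1][1] = 0×2 + 0×0 = 0
Result: [[2, 0], [0, 0]]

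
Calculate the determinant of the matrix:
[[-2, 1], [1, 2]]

For a 2×2 matrix [[a, b], [c, d]], det = ad - bc
det = (-2)(2) - (1)(1) = -4 - 1 = -5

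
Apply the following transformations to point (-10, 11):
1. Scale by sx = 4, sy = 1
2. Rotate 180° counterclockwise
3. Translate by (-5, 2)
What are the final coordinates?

Step 1: Scale → (-40, 11)
Step 2: Rotate 180° → (40, -11)
Step 3: Translate → (35, -9)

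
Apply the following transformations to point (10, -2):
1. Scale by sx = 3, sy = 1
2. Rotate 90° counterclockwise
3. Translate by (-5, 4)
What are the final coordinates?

Step 1: Scale → (30, -2)
Step 2: Rotate 90° → (2, 30)
Step 3: Translate → (-3, 34)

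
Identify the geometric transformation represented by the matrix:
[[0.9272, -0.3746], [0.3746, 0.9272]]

This matrix represents: rotation by 22° counterclockwise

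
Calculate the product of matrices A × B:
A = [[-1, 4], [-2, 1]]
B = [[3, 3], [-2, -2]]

Matrix multiplication:
C[0][0] = -1×3 + 4×-2 = -11
C[0][1] = -1×3 + 4×-2 = -11
C[1][0] = -2×3 + 1×-2 = -8
C[1][1] = -2×3 + 1×-2 = -8
Result: [[-11, -11], [-8, -8]]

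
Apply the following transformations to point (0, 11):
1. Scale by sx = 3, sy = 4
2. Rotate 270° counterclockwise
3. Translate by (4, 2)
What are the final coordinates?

Step 1: Scale → (0, 44)
Step 2: Rotate 270° → (44, 0)
Step 3: Translate → (48, 2)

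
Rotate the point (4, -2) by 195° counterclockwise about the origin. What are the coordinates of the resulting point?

Rotation matrix for 195°: [[cos 195°, -sin 195°], [sin 195°, cos 195°]] ≈ [[-0.965926, 0.258819], [-0.258819, -0.965926]]
[[-0.965926, 0.258819], [-0.258819, -0.965926]] × [4, -2]ᵀ ≈ [-4.3813, 0.8966]ᵀ
Result: (-4.3813, 0.8966)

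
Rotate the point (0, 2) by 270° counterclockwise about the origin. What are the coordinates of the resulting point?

Rotation matrix for 270°: [[cos 270°, -sin 270°], [sin 270°, cos 270°]] = [[0, 1], [-1, 0]]
[[0, 1], [-1, 0]] × [0, 2]ᵀ = [2, 0]ᵀ
Result: (2, 0)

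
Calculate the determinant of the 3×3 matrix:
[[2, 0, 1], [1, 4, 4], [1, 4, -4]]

Expansion along first row:
det = 2·det([[4,4],[4,-4]]) - 0·det([[1,4],[1,-4]]) + 1·det([[1,4],[1,4]])
    = 2·(4·-4 - 4·4) - 0·(1·-4 - 4·1) + 1·(1·4 - 4·1)
    = 2·-32 - 0·-8 + 1·0
    = -64 + 0 + 0 = -64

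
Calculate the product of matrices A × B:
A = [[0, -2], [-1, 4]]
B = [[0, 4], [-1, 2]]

Matrix multiplication:
C[0][0] = 0×0 + -2×-1 = 2
C[0][1] = 0×4 + -2×2 = -4
C[1][0] = -1×0 + 4×-1 = -4
C[1][1] = -1×4 + 4×2 = 4
Result: [[2, -4], [-4, 4]]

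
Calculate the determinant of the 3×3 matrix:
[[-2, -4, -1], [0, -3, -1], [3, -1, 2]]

Expansion along first row:
det = -2·det([[-3,-1],[-1,2]]) - -4·det([[0,-1],[3,2]]) + -1·det([[0,-3],[3,-1]])
    = -2·(-3·2 - -1·-1) - -4·(0·2 - -1·3) + -1·(0·-1 - -3·3)
    = -2·-7 - -4·3 + -1·9
    = 14 + 12 + -9 = 17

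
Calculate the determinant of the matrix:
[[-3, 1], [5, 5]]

For a 2×2 matrix [[a, b], [c, d]], det = ad - bc
det = (-3)(5) - (1)(5) = -15 - 5 = -20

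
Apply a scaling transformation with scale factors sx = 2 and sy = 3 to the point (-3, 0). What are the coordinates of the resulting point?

Scaling matrix:
[[2, 0], [0, 3]]
Result: (-3 × 2, 0 × 3) = (-6, 0)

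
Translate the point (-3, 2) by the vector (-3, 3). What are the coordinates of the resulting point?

Translation by (-3, 3) (homogeneous matrix [[1, 0, -3], [0, 1, 3], [0, 0, 1]]):
x' = -3 + -3 = -6
y' = 2 + 3 = 5
Result: (-6, 5)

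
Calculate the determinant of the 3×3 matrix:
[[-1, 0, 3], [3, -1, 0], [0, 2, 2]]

Expansion along first row:
det = -1·det([[-1,0],[2,2]]) - 0·det([[3,0],[0,2]]) + 3·det([[3,-1],[0,2]])
    = -1·(-1·2 - 0·2) - 0·(3·2 - 0·0) + 3·(3·2 - -1·0)
    = -1·-2 - 0·6 + 3·6
    = 2 + 0 + 18 = 20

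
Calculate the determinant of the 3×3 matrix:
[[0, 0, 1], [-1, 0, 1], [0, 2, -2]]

Expansion along first row:
det = 0·det([[0,1],[2,-2]]) - 0·det([[-1,1],[0,-2]]) + 1·det([[-1,0],[0,2]])
    = 0·(0·-2 - 1·2) - 0·(-1·-2 - 1·0) + 1·(-1·2 - 0·0)
    = 0·-2 - 0·2 + 1·-2
    = 0 + 0 + -2 = -2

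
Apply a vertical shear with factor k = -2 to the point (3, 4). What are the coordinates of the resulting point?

Shear matrix for vertical shear with factor k = -2:
[[1, 0], [-2, 1]]
Result: (3, 4) → (3, -2)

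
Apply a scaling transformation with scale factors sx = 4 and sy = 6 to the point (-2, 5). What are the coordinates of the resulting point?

Scaling matrix:
[[4, 0], [0, 6]]
Result: (-2 × 4, 5 × 6) = (-8, 30)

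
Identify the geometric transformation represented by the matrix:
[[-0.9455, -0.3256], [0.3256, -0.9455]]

This matrix represents: rotation by 161° counterclockwise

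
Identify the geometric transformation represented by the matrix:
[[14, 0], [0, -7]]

This matrix represents: non-uniform scaling by sx = 14, sy = -7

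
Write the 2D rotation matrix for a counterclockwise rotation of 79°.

Rotation matrix formula: [[cos θ, -sin θ], [sin θ, cos θ]]
For θ = 79°:
cos(79°) = 0.1908
sin(79°) = 0.9816
Result: [[0.1908, -0.9816], [0.9816, 0.1908]]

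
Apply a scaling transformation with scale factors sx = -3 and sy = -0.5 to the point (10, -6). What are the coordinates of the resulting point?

Scaling matrix:
[[-3, 0], [0, -0.50]]
Result: (10 × -3, -6 × -0.5) = (-30, 3)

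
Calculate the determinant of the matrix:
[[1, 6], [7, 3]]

For a 2×2 matrix [[a, b], [c, d]], det = ad - bc
det = (1)(3) - (6)(7) = 3 - 42 = -39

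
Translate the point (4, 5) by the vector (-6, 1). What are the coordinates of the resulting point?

Translation by (-6, 1) (homogeneous matrix [[1, 0, -6], [0, 1, 1], [0, 0, 1]]):
x' = 4 + -6 = -2
y' = 5 + 1 = 6
Result: (-2, 6)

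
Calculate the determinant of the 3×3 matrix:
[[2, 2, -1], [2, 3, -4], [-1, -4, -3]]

Expansion along first row:
det = 2·det([[3,-4],[-4,-3]]) - 2·det([[2,-4],[-1,-3]]) + -1·det([[2,3],[-1,-4]])
    = 2·(3·-3 - -4·-4) - 2·(2·-3 - -4·-1) + -1·(2·-4 - 3·-1)
    = 2·-25 - 2·-10 + -1·-5
    = -50 + 20 + 5 = -25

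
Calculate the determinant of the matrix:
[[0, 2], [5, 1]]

For a 2×2 matrix [[a, b], [c, d]], det = ad - bc
det = (0)(1) - (2)(5) = 0 - 10 = -10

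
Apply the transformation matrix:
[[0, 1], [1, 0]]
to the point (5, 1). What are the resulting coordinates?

Matrix multiplication:
[[0, 1], [1, 0]] × [5, 1]ᵀ
= [(0)(5) + (1)(1), (1)(5) + (0)(1)]ᵀ
= [1, 5]ᵀ
Result: (1, 5)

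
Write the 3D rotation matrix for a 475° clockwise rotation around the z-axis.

Rotation matrix for clockwise 475° around z-axis:
A clockwise rotation by 475° is a counterclockwise rotation by -475°.
cos(-475°) = -0.4226, sin(-475°) = -0.9063
Result: [[-0.4226, 0.9063, 0], [-0.9063, -0.4226, 0], [0, 0, 1]]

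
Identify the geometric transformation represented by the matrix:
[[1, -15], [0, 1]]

This matrix represents: horizontal shear with factor -15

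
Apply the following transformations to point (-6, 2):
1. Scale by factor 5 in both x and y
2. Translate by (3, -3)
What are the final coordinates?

Step 1: Scale (-6, 2) by 5 → (-30, 10)
Step 2: Translate by (3, -3) → (-27, 7)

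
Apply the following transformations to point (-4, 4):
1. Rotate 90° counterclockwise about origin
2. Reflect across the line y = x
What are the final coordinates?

Step 1: Rotate 90° → (-4, -4)
Step 2: Reflect across line y = x → (-4, -4)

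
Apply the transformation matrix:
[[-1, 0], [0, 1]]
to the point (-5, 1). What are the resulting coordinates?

Matrix multiplication:
[[-1, 0], [0, 1]] × [-5, 1]ᵀ
= [(-1)(-5) + (0)(1), (0)(-5) + (1)(1)]ᵀ
= [5, 1]ᵀ
Result: (5, 1)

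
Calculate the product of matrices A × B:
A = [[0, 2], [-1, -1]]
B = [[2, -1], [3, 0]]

Matrix multiplication:
C[0][0] = 0×2 + 2×3 = 6
C[0][1] = 0×-1 + 2×0 = 0
C[1][0] = -1×2 + -1×3 = -5
C[1][1] = -1×-1 + -1×0 = 1
Result: [[6, 0], [-5, 1]]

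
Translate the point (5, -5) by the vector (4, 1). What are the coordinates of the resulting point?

Translation by (4, 1) (homogeneous matrix [[1, 0, 4], [0, 1, 1], [0, 0, 1]]):
x' = 5 + 4 = 9
y' = -5 + 1 = -4
Result: (9, -4)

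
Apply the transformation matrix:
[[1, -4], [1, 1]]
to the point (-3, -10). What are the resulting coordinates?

Matrix multiplication:
[[1, -4], [1, 1]] × [-3, -10]ᵀ
= [(1)(-3) + (-4)(-10), (1)(-3) + (1)(-10)]ᵀ
= [37, -13]ᵀ
Result: (37, -13)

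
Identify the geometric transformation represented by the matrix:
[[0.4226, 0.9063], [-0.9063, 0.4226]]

This matrix represents: rotation by 295° counterclockwise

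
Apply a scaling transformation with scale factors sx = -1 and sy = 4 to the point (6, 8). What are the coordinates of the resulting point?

Scaling matrix:
[[-1, 0], [0, 4]]
Result: (6 × -1, 8 × 4) = (-6, 32)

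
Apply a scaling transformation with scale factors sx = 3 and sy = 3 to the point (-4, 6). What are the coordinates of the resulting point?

Scaling matrix:
[[3, 0], [0, 3]]
Result: (-4 × 3, 6 × 3) = (-12, 18)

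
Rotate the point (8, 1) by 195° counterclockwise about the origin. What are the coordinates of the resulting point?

Rotation matrix for 195°: [[cos 195°, -sin 195°], [sin 195°, cos 195°]] ≈ [[-0.965926, 0.258819], [-0.258819, -0.965926]]
[[-0.965926, 0.258819], [-0.258819, -0.965926]] × [8, 1]ᵀ ≈ [-7.4686, -3.0365]ᵀ
Result: (-7.4686, -3.0365)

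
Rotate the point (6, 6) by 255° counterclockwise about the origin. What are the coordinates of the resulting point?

Rotation matrix for 255°: [[cos 255°, -sin 255°], [sin 255°, cos 255°]] ≈ [[-0.258819, 0.965926], [-0.965926, -0.258819]]
[[-0.258819, 0.965926], [-0.965926, -0.258819]] × [6, 6]ᵀ ≈ [4.2426, -7.3485]ᵀ
Result: (4.2426, -7.3485)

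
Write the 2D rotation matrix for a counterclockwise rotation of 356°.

Rotation matrix formula: [[cos θ, -sin θ], [sin θ, cos θ]]
For θ = 356°:
cos(356°) = 0.9976
sin(356°) = -0.0698
Result: [[0.9976, 0.0698], [-0.0698, 0.9976]]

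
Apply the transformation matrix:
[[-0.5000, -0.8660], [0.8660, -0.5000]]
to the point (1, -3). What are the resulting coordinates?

Matrix multiplication:
[[-0.5000, -0.8660], [0.8660, -0.5000]] × [1, -3]ᵀ
= [(-0.5000)(1) + (-0.8660)(-3), (0.8660)(1) + (-0.5000)(-3)]ᵀ
= [2.0980, 2.3660]ᵀ
Result: (2.0980, 2.3660)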